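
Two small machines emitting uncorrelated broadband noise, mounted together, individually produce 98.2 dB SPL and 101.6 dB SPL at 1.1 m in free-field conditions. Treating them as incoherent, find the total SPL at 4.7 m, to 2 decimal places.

Combined at 1.1 m: 10·log₁₀(10^(98.2/10)+10^(101.6/10)) = 103.235 dB SPL.
Then apply −20·log₁₀(4.7/1.1) = -12.614 dB → 90.62 dB SPL.

90.62 dB SPL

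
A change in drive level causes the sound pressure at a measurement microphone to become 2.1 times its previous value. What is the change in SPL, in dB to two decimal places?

6.44 dB

SPL change from a pressure ratio uses the 20·log₁₀ form:
20·log₁₀(2.1) = 6.44 dB.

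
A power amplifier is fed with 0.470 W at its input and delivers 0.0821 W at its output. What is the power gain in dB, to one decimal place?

-7.6 dB

For a power ratio, dB = 10·log₁₀(P₂/P₁).
10·log₁₀(0.0821/0.470) = 10·log₁₀(0.1747) = -7.6 dB.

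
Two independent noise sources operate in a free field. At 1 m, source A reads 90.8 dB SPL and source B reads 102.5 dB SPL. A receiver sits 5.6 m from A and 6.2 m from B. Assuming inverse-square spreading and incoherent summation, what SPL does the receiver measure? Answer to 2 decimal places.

At the listener: L_A = 90.8 − 20·log₁₀(5.6) = 75.836 dB; L_B = 102.5 − 20·log₁₀(6.2) = 86.652 dB.
Combined: 10·log₁₀(10^(75.836/10)+10^(86.652/10)) = 87.00 dB SPL.

87.00 dB SPL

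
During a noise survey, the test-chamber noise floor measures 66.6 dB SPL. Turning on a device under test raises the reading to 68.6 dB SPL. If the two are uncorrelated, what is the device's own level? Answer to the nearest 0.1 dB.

Remove the background by subtracting linear intensities:
L_src = 10·log₁₀(10^(68.6/10) − 10^(66.6/10)) = 10·log₁₀(2673000) = 64.3 dB SPL.

64.3 dB SPL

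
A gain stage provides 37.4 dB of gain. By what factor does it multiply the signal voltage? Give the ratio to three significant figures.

74.1

Voltage ratio = 10^(dB/20).
10^(37.4/20) = 10^(1.870) = 74.1.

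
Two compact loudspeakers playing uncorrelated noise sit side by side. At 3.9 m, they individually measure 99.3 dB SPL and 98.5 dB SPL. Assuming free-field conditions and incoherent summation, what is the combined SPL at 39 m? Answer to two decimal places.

Combined at 3.9 m: 10·log₁₀(10^(99.3/10)+10^(98.5/10)) = 101.929 dB SPL.
Then apply −20·log₁₀(39/3.9) = -20.000 dB → 81.93 dB SPL.

81.93 dB SPL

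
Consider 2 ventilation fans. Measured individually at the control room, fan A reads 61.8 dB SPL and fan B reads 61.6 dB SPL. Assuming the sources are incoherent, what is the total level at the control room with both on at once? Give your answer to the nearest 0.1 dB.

64.7 dB SPL

Add the sources as powers (linear), then convert back to dB:
L_total = 10·log₁₀(10^(61.8/10) + 10^(61.6/10)) = 10·log₁₀(2959000) = 64.7 dB SPL.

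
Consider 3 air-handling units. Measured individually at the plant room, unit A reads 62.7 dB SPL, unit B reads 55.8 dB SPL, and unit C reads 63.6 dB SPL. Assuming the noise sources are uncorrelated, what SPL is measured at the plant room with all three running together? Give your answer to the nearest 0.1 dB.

Incoherent sources sum as intensities:
L_total = 10·log₁₀(10^(62.7/10) + 10^(55.8/10) + 10^(63.6/10)) = 10·log₁₀(4533000) = 66.6 dB SPL.

66.6 dB SPL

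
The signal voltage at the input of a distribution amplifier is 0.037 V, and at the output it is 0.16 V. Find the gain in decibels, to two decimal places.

Voltage ratio → dB uses the 20·log₁₀ form:
20·log₁₀(0.16/0.037) = 20·log₁₀(4.324) = 12.72 dB.

12.72 dB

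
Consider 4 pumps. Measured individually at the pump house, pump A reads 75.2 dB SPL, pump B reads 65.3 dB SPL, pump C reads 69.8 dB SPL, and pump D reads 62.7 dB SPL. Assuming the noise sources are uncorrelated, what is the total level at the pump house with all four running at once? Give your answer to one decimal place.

Incoherent sources sum as intensities:
L_total = 10·log₁₀(10^(75.2/10) + 10^(65.3/10) + 10^(69.8/10) + 10^(62.7/10)) = 10·log₁₀(47910000) = 76.8 dB SPL.

76.8 dB SPL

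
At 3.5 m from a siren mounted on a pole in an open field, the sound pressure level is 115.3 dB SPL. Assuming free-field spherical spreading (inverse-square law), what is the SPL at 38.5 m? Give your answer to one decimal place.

For a point source in a free field, ΔL = −20·log₁₀(d₂/d₁).
ΔL = −20·log₁₀(38.5/3.5) = -20.83 dB, so L₂ = 115.3 + (-20.83) = 94.5 dB SPL.

94.5 dB SPL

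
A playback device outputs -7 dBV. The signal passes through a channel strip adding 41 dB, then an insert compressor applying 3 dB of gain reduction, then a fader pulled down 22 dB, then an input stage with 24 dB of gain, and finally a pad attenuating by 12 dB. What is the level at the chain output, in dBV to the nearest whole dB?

+21 dBV

In dB, series stages simply add:
-7 + 41 − 3 − 22 + 24 − 12 = +21 dBV.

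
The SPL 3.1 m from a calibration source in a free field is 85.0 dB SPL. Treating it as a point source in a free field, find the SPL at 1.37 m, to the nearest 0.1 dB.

92.1 dB SPL

Free-field point source: level drops by 20·log₁₀ of the distance ratio.
ΔL = −20·log₁₀(1.37/3.1) = 7.09 dB, so L₂ = 85.0 + (7.09) = 92.1 dB SPL.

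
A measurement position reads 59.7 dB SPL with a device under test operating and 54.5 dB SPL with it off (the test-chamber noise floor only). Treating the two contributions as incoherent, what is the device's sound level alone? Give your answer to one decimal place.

58.1 dB SPL

Remove the background by subtracting linear intensities:
L_src = 10·log₁₀(10^(59.7/10) − 10^(54.5/10)) = 10·log₁₀(651400) = 58.1 dB SPL.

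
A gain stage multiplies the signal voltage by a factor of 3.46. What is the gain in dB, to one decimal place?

10.8 dB

Voltage is an amplitude quantity, so gain = 20·log₁₀(V_out/V_in).
20·log₁₀(3.46) = 10.8 dB.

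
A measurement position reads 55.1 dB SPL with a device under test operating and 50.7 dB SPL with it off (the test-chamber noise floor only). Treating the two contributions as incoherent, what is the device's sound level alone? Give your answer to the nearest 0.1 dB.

53.1 dB SPL

Background correction is a power subtraction:
L_src = 10·log₁₀(10^(55.1/10) − 10^(50.7/10)) = 10·log₁₀(206100) = 53.1 dB SPL.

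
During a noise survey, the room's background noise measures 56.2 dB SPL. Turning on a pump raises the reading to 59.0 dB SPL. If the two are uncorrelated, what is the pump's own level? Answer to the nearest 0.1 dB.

Background correction is a power subtraction:
L_src = 10·log₁₀(10^(59.0/10) − 10^(56.2/10)) = 10·log₁₀(377500) = 55.8 dB SPL.

55.8 dB SPL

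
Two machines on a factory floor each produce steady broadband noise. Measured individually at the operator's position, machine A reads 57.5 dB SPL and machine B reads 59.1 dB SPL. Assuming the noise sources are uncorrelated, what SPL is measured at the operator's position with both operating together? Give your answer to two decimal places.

61.38 dB SPL

Uncorrelated sources add in intensity (power), not in dB.
L_total = 10·log₁₀(10^(57.5/10) + 10^(59.1/10)) = 10·log₁₀(1375000) = 61.38 dB SPL.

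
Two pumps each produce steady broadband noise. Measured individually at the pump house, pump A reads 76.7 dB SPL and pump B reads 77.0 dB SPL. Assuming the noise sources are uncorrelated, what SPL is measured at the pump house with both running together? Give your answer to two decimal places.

79.86 dB SPL

Incoherent sources sum as intensities:
L_total = 10·log₁₀(10^(76.7/10) + 10^(77.0/10)) = 10·log₁₀(96890000) = 79.86 dB SPL.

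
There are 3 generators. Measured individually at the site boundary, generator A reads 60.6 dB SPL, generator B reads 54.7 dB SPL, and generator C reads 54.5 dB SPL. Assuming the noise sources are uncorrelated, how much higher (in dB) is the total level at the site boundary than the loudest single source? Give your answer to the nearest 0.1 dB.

1.8 dB

Incoherent sources sum as intensities:
L_total = 10·log₁₀(10^(60.6/10) + 10^(54.7/10) + 10^(54.5/10)) = 62.37 dB SPL.
Excess over the loudest (60.6 dB): 62.37 − 60.6 = 1.8 dB.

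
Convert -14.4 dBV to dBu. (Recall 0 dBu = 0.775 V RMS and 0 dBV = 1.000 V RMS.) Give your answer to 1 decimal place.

-12.2 dBu

The offset between the scales is 20·log₁₀(0.775/1.000) = −2.214 dB.
So dBu = -14.4 + 2.214 = -12.2 dBu.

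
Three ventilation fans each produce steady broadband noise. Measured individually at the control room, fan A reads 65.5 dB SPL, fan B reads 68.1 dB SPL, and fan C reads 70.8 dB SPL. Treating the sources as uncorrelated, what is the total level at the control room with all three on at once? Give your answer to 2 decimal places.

Incoherent sources sum as intensities:
L_total = 10·log₁₀(10^(65.5/10) + 10^(68.1/10) + 10^(70.8/10)) = 10·log₁₀(22030000) = 73.43 dB SPL.

73.43 dB SPL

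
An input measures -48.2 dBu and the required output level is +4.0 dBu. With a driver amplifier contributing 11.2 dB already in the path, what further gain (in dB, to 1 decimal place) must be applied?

41.0 dB

The required make-up gain is the shortfall in the dB sum.
G = +4.0 − (-48.2) − 11.2 = 41.0 dB.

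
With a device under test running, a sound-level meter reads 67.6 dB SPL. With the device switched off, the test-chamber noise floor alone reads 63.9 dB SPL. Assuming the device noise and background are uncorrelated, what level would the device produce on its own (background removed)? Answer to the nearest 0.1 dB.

Background correction is a power subtraction:
L_src = 10·log₁₀(10^(67.6/10) − 10^(63.9/10)) = 10·log₁₀(3300000) = 65.2 dB SPL.

65.2 dB SPL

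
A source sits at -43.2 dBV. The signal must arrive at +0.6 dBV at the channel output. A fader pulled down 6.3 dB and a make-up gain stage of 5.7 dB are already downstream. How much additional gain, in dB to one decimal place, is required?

The required make-up gain is the shortfall in the dB sum.
G = +0.6 − (-43.2) + 6.3 − 5.7 = 44.4 dB.

44.4 dB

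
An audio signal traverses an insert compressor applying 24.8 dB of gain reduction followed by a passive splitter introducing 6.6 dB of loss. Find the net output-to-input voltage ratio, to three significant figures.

0.0269

Net gain = (−24.8) + (−6.6) = -31.4 dB.
Voltage ratio = 10^(-31.4/20) = 0.0269.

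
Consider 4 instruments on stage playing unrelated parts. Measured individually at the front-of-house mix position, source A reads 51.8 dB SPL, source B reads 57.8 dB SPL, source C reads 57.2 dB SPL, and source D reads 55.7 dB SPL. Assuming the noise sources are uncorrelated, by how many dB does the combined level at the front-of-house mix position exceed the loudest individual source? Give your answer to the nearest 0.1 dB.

Incoherent sources sum as intensities:
L_total = 10·log₁₀(10^(51.8/10) + 10^(57.8/10) + 10^(57.2/10) + 10^(55.7/10)) = 62.18 dB SPL.
Excess over the loudest (57.8 dB): 62.18 − 57.8 = 4.4 dB.

4.4 dB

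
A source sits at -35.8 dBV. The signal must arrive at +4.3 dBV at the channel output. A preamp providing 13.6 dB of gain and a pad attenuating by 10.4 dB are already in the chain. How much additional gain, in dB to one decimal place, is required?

The required make-up gain is the shortfall in the dB sum.
G = +4.3 − (-35.8) − 13.6 + 10.4 = 36.9 dB.

36.9 dB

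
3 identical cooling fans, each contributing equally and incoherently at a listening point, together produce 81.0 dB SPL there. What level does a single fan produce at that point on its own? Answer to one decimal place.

3 equal incoherent sources add 10·log₁₀(3) = 4.77 dB over one source.
L_one = 81.0 − 4.77 = 76.2 dB SPL.

76.2 dB SPL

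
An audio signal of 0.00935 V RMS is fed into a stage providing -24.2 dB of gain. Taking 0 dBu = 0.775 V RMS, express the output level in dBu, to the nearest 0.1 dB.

Input level: 20·log₁₀(0.00935/0.775) = -38.37 dBu.
Output: -38.37 − 24.2 = -62.6 dBu.

-62.6 dBu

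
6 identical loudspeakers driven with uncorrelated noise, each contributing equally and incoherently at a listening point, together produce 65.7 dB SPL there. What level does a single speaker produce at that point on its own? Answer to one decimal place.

57.9 dB SPL

6 equal incoherent sources add 10·log₁₀(6) = 7.78 dB over one source.
L_one = 65.7 − 7.78 = 57.9 dB SPL.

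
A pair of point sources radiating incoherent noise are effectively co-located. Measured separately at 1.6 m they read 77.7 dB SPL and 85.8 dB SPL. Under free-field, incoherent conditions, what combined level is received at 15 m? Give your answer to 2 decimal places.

Combined at 1.6 m: 10·log₁₀(10^(77.7/10)+10^(85.8/10)) = 86.425 dB SPL.
Then apply −20·log₁₀(15/1.6) = -19.439 dB → 66.99 dB SPL.

66.99 dB SPL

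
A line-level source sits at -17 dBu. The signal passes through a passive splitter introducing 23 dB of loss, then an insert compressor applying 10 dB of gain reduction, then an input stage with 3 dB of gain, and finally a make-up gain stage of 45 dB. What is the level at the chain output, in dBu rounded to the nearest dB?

-2 dBu

Gain stages sum in dB:
-17 − 23 − 10 + 3 + 45 = -2 dBu.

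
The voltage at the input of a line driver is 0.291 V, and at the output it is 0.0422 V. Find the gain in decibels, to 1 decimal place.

-16.8 dB

Voltage ratio → dB uses the 20·log₁₀ form:
20·log₁₀(0.0422/0.291) = 20·log₁₀(0.1450) = -16.8 dB.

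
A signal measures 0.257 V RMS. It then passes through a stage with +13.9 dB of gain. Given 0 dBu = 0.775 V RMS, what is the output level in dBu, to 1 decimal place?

+4.3 dBu

Input level: 20·log₁₀(0.257/0.775) = -9.59 dBu.
Output: -9.59 + 13.9 = +4.3 dBu.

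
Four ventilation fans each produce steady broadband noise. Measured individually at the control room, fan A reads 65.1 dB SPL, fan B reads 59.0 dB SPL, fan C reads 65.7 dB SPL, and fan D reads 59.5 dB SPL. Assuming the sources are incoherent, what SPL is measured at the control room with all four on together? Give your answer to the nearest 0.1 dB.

Add the sources as powers (linear), then convert back to dB:
L_total = 10·log₁₀(10^(65.1/10) + 10^(59.0/10) + 10^(65.7/10) + 10^(59.5/10)) = 10·log₁₀(8637000) = 69.4 dB SPL.

69.4 dB SPL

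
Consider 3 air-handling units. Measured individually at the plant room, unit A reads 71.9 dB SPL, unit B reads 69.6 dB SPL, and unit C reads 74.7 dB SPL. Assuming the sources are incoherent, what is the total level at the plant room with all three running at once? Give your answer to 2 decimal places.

77.33 dB SPL

Uncorrelated sources add in intensity (power), not in dB.
L_total = 10·log₁₀(10^(71.9/10) + 10^(69.6/10) + 10^(74.7/10)) = 10·log₁₀(54120000) = 77.33 dB SPL.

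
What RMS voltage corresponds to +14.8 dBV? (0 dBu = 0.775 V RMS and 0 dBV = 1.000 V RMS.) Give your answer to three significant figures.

5.50 V

V = 1.000 V × 10^(+14.8/20).
= 1.000 × 5.495 = 5.50 V.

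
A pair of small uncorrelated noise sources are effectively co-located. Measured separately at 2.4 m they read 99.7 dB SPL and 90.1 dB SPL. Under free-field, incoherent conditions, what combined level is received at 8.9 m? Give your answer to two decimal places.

Combined at 2.4 m: 10·log₁₀(10^(99.7/10)+10^(90.1/10)) = 100.152 dB SPL.
Then apply −20·log₁₀(8.9/2.4) = -11.384 dB → 88.77 dB SPL.

88.77 dB SPL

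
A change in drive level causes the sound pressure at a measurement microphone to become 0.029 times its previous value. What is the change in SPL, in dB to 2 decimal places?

Sound pressure is an amplitude quantity: ΔL = 20·log₁₀(p₂/p₁).
20·log₁₀(0.029) = -30.75 dB.

-30.75 dB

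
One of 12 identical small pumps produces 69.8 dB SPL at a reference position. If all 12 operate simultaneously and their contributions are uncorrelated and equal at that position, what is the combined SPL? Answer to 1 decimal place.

12 equal incoherent sources raise the level by 10·log₁₀(12) = 10.79 dB.
L_total = 69.8 + 10.79 = 80.6 dB SPL.

80.6 dB SPL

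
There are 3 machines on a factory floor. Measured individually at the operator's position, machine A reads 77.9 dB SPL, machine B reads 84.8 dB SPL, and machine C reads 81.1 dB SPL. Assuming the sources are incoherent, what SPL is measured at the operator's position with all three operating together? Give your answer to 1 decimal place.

Add the sources as powers (linear), then convert back to dB:
L_total = 10·log₁₀(10^(77.9/10) + 10^(84.8/10) + 10^(81.1/10)) = 10·log₁₀(492500000) = 86.9 dB SPL.

86.9 dB SPL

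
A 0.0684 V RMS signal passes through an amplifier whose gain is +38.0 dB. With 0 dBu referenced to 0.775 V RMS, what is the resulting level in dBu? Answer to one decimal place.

+16.9 dBu

Input level: 20·log₁₀(0.0684/0.775) = -21.08 dBu.
Output: -21.08 + 38.0 = +16.9 dBu.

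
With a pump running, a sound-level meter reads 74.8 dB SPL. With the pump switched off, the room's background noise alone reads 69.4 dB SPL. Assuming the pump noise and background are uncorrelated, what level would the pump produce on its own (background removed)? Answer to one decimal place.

73.3 dB SPL

Subtract intensities: L_src = 10·log₁₀(10^(L_total/10) − 10^(L_bg/10)).
L_src = 10·log₁₀(10^(74.8/10) − 10^(69.4/10)) = 10·log₁₀(21490000) = 73.3 dB SPL.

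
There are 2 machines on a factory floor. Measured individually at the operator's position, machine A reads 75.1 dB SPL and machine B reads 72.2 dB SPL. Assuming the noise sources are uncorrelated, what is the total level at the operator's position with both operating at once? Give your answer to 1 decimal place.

76.9 dB SPL

Incoherent sources sum as intensities:
L_total = 10·log₁₀(10^(75.1/10) + 10^(72.2/10)) = 10·log₁₀(48960000) = 76.9 dB SPL.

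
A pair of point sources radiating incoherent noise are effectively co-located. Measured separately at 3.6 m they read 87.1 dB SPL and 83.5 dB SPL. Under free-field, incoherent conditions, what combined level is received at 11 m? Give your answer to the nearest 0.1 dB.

Combined at 3.6 m: 10·log₁₀(10^(87.1/10)+10^(83.5/10)) = 88.67 dB SPL.
Then apply −20·log₁₀(11/3.6) = -9.70 dB → 79.0 dB SPL.

79.0 dB SPL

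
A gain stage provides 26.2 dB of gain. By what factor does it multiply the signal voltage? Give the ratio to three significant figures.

20.4

Voltage ratio = 10^(dB/20).
10^(26.2/20) = 10^(1.310) = 20.4.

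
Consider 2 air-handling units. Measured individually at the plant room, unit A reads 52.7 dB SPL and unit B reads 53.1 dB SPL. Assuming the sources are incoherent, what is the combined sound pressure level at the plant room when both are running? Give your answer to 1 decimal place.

55.9 dB SPL

Incoherent sources sum as intensities:
L_total = 10·log₁₀(10^(52.7/10) + 10^(53.1/10)) = 10·log₁₀(390400) = 55.9 dB SPL.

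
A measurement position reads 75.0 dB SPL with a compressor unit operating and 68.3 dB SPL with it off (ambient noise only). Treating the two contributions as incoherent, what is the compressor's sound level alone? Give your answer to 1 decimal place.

Background correction is a power subtraction:
L_src = 10·log₁₀(10^(75.0/10) − 10^(68.3/10)) = 10·log₁₀(24860000) = 74.0 dB SPL.

74.0 dB SPL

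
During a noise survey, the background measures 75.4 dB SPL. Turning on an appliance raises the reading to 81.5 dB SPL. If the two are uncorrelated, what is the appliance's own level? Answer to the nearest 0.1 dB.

Remove the background by subtracting linear intensities:
L_src = 10·log₁₀(10^(81.5/10) − 10^(75.4/10)) = 10·log₁₀(106600000) = 80.3 dB SPL.

80.3 dB SPL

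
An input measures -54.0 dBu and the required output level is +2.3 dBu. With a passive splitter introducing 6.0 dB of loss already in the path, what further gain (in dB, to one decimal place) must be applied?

62.3 dB

The required make-up gain is the shortfall in the dB sum.
G = +2.3 − (-54.0) + 6.0 = 62.3 dB.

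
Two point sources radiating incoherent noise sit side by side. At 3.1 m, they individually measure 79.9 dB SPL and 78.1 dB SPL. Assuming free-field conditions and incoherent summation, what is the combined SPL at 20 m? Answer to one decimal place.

Combined at 3.1 m: 10·log₁₀(10^(79.9/10)+10^(78.1/10)) = 82.10 dB SPL.
Then apply −20·log₁₀(20/3.1) = -16.19 dB → 65.9 dB SPL.

65.9 dB SPL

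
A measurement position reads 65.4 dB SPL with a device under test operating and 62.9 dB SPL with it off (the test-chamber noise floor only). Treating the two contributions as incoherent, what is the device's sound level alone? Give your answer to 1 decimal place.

Remove the background by subtracting linear intensities:
L_src = 10·log₁₀(10^(65.4/10) − 10^(62.9/10)) = 10·log₁₀(1518000) = 61.8 dB SPL.

61.8 dB SPL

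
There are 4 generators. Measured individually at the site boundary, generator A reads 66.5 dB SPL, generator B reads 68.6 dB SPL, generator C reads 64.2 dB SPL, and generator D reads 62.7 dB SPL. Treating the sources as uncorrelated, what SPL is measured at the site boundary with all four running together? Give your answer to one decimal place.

Uncorrelated sources add in intensity (power), not in dB.
L_total = 10·log₁₀(10^(66.5/10) + 10^(68.6/10) + 10^(64.2/10) + 10^(62.7/10)) = 10·log₁₀(16200000) = 72.1 dB SPL.

72.1 dB SPL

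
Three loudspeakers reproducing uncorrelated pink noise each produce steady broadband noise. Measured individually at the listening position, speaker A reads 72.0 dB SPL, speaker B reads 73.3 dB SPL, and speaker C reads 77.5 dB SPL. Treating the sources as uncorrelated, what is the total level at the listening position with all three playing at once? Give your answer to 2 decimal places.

79.71 dB SPL

Add the sources as powers (linear), then convert back to dB:
L_total = 10·log₁₀(10^(72.0/10) + 10^(73.3/10) + 10^(77.5/10)) = 10·log₁₀(93460000) = 79.71 dB SPL.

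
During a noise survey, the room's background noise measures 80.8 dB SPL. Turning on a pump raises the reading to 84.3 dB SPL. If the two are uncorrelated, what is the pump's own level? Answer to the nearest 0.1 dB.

Background correction is a power subtraction:
L_src = 10·log₁₀(10^(84.3/10) − 10^(80.8/10)) = 10·log₁₀(148900000) = 81.7 dB SPL.

81.7 dB SPL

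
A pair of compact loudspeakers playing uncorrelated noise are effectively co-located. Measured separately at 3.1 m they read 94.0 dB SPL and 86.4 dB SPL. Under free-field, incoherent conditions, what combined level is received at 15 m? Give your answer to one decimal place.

81.0 dB SPL

Combined at 3.1 m: 10·log₁₀(10^(94.0/10)+10^(86.4/10)) = 94.70 dB SPL.
Then apply −20·log₁₀(15/3.1) = -13.69 dB → 81.0 dB SPL.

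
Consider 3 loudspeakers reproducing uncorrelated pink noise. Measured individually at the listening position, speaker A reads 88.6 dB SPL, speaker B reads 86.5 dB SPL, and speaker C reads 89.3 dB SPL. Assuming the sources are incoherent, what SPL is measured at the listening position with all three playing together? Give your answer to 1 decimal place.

93.1 dB SPL

Incoherent sources sum as intensities:
L_total = 10·log₁₀(10^(88.6/10) + 10^(86.5/10) + 10^(89.3/10)) = 10·log₁₀(2022000000) = 93.1 dB SPL.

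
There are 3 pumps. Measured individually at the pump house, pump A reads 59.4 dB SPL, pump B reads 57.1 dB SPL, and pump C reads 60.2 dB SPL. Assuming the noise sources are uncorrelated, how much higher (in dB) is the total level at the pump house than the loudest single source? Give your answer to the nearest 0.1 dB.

3.7 dB

Uncorrelated sources add in intensity (power), not in dB.
L_total = 10·log₁₀(10^(59.4/10) + 10^(57.1/10) + 10^(60.2/10)) = 63.86 dB SPL.
Excess over the loudest (60.2 dB): 63.86 − 60.2 = 3.7 dB.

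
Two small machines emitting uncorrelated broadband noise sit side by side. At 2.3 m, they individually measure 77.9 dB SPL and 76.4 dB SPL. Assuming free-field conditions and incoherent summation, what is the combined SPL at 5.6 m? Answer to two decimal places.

72.50 dB SPL

Combined at 2.3 m: 10·log₁₀(10^(77.9/10)+10^(76.4/10)) = 80.225 dB SPL.
Then apply −20·log₁₀(5.6/2.3) = -7.729 dB → 72.50 dB SPL.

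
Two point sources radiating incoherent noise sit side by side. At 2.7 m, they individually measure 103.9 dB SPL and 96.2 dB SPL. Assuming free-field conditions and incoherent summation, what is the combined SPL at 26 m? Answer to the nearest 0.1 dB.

84.9 dB SPL

Combined at 2.7 m: 10·log₁₀(10^(103.9/10)+10^(96.2/10)) = 104.58 dB SPL.
Then apply −20·log₁₀(26/2.7) = -19.67 dB → 84.9 dB SPL.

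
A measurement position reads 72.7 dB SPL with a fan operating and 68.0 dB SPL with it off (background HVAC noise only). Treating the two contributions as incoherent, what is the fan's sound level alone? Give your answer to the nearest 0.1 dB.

Subtract intensities: L_src = 10·log₁₀(10^(L_total/10) − 10^(L_bg/10)).
L_src = 10·log₁₀(10^(72.7/10) − 10^(68.0/10)) = 10·log₁₀(12310000) = 70.9 dB SPL.

70.9 dB SPL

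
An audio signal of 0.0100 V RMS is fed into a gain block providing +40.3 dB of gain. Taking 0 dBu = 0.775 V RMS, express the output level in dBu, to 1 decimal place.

+2.5 dBu

Input level: 20·log₁₀(0.0100/0.775) = -37.79 dBu.
Output: -37.79 + 40.3 = +2.5 dBu.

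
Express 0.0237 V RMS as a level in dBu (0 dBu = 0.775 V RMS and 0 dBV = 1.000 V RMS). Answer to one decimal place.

dBu = 20·log₁₀(V / 0.775 V).
20·log₁₀(0.0237/0.775) = -30.3 dBu.

-30.3 dBu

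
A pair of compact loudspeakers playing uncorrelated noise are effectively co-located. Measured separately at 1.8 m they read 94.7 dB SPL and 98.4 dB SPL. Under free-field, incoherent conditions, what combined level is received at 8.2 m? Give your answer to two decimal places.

86.77 dB SPL

Combined at 1.8 m: 10·log₁₀(10^(94.7/10)+10^(98.4/10)) = 99.943 dB SPL.
Then apply −20·log₁₀(8.2/1.8) = -13.171 dB → 86.77 dB SPL.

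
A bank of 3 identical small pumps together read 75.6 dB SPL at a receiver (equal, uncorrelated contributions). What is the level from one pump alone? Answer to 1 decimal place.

70.8 dB SPL

3 equal incoherent sources add 10·log₁₀(3) = 4.77 dB over one source.
L_one = 75.6 − 4.77 = 70.8 dB SPL.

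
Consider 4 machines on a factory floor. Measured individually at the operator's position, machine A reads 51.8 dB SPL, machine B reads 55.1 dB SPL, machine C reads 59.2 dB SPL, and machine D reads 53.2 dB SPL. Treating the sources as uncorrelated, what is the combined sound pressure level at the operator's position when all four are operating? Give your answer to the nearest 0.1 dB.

61.8 dB SPL

Add the sources as powers (linear), then convert back to dB:
L_total = 10·log₁₀(10^(51.8/10) + 10^(55.1/10) + 10^(59.2/10) + 10^(53.2/10)) = 10·log₁₀(1516000) = 61.8 dB SPL.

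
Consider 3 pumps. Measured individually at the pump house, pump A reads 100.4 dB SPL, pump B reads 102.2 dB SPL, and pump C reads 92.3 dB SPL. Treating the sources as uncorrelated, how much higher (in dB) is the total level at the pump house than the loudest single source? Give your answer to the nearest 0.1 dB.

Incoherent sources sum as intensities:
L_total = 10·log₁₀(10^(100.4/10) + 10^(102.2/10) + 10^(92.3/10)) = 104.66 dB SPL.
Excess over the loudest (102.2 dB): 104.66 − 102.2 = 2.5 dB.

2.5 dB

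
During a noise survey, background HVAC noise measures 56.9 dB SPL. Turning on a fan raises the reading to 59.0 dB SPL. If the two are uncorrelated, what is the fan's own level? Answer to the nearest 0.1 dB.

Remove the background by subtracting linear intensities:
L_src = 10·log₁₀(10^(59.0/10) − 10^(56.9/10)) = 10·log₁₀(304500) = 54.8 dB SPL.

54.8 dB SPL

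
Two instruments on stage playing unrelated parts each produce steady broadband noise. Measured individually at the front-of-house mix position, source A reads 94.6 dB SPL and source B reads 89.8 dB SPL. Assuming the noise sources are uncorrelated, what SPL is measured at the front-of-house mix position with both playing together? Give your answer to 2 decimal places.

Add the sources as powers (linear), then convert back to dB:
L_total = 10·log₁₀(10^(94.6/10) + 10^(89.8/10)) = 10·log₁₀(3839000000) = 95.84 dB SPL.

95.84 dB SPL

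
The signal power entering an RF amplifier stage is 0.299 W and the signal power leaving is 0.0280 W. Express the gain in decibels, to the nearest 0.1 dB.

-10.3 dB

Power is a power quantity, so gain = 10·log₁₀(P_out/P_in).
10·log₁₀(0.0280/0.299) = 10·log₁₀(0.09365) = -10.3 dB.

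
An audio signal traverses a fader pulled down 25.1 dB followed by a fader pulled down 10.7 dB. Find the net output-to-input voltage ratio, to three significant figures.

Net gain = (−25.1) + (−10.7) = -35.8 dB.
Voltage ratio = 10^(-35.8/20) = 0.0162.

0.0162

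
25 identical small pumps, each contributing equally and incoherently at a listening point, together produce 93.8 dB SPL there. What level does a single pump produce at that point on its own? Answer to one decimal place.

79.8 dB SPL

25 equal incoherent sources add 10·log₁₀(25) = 13.98 dB over one source.
L_one = 93.8 − 13.98 = 79.8 dB SPL.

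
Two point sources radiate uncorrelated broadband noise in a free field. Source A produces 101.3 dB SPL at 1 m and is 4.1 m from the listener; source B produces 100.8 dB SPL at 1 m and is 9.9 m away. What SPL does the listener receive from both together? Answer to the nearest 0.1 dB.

89.7 dB SPL

At the listener: L_A = 101.3 − 20·log₁₀(4.1) = 89.04 dB; L_B = 100.8 − 20·log₁₀(9.9) = 80.89 dB.
Combined: 10·log₁₀(10^(89.04/10)+10^(80.89/10)) = 89.7 dB SPL.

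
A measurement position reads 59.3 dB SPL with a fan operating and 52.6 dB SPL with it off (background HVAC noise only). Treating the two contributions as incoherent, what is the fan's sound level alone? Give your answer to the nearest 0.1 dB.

58.3 dB SPL

Background correction is a power subtraction:
L_src = 10·log₁₀(10^(59.3/10) − 10^(52.6/10)) = 10·log₁₀(669200) = 58.3 dB SPL.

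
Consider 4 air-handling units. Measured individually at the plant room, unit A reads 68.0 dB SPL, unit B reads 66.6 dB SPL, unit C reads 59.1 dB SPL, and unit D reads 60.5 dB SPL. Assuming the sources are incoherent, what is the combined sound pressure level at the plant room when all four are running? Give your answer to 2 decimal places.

71.08 dB SPL

Incoherent sources sum as intensities:
L_total = 10·log₁₀(10^(68.0/10) + 10^(66.6/10) + 10^(59.1/10) + 10^(60.5/10)) = 10·log₁₀(12820000) = 71.08 dB SPL.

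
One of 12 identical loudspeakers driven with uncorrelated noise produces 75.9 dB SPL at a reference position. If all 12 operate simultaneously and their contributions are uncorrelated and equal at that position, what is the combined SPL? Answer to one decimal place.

86.7 dB SPL

12 equal incoherent sources raise the level by 10·log₁₀(12) = 10.79 dB.
L_total = 75.9 + 10.79 = 86.7 dB SPL.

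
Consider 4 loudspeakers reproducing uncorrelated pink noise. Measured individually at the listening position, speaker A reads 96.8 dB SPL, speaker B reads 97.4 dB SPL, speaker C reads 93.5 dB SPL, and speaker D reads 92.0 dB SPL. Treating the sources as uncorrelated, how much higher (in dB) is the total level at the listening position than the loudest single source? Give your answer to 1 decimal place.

4.1 dB

Add the sources as powers (linear), then convert back to dB:
L_total = 10·log₁₀(10^(96.8/10) + 10^(97.4/10) + 10^(93.5/10) + 10^(92.0/10)) = 101.49 dB SPL.
Excess over the loudest (97.4 dB): 101.49 − 97.4 = 4.1 dB.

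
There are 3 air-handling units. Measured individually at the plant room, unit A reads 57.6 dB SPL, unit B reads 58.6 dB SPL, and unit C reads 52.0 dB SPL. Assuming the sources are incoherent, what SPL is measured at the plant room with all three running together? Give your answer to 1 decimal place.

61.6 dB SPL

Incoherent sources sum as intensities:
L_total = 10·log₁₀(10^(57.6/10) + 10^(58.6/10) + 10^(52.0/10)) = 10·log₁₀(1458000) = 61.6 dB SPL.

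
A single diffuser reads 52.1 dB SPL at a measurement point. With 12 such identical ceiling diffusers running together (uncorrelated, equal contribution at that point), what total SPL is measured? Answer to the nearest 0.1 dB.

62.9 dB SPL

12 equal incoherent sources raise the level by 10·log₁₀(12) = 10.79 dB.
L_total = 52.1 + 10.79 = 62.9 dB SPL.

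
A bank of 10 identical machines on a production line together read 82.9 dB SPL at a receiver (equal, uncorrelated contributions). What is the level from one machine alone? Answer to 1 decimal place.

72.9 dB SPL

10 equal incoherent sources add 10·log₁₀(10) = 10.00 dB over one source.
L_one = 82.9 − 10.00 = 72.9 dB SPL.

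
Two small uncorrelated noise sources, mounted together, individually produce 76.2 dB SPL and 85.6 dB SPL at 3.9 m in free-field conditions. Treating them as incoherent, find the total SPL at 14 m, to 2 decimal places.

74.97 dB SPL

Combined at 3.9 m: 10·log₁₀(10^(76.2/10)+10^(85.6/10)) = 86.072 dB SPL.
Then apply −20·log₁₀(14/3.9) = -11.101 dB → 74.97 dB SPL.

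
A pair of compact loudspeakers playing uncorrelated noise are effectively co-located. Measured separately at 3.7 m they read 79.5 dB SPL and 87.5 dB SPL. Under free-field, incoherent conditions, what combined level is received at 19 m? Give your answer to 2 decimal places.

73.93 dB SPL

Combined at 3.7 m: 10·log₁₀(10^(79.5/10)+10^(87.5/10)) = 88.139 dB SPL.
Then apply −20·log₁₀(19/3.7) = -14.211 dB → 73.93 dB SPL.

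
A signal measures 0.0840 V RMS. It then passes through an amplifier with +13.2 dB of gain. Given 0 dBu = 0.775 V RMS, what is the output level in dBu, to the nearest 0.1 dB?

-6.1 dBu

Input level: 20·log₁₀(0.0840/0.775) = -19.30 dBu.
Output: -19.30 + 13.2 = -6.1 dBu.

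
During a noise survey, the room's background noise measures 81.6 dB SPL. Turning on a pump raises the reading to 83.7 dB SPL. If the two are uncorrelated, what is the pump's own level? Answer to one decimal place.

79.5 dB SPL

Remove the background by subtracting linear intensities:
L_src = 10·log₁₀(10^(83.7/10) − 10^(81.6/10)) = 10·log₁₀(89880000) = 79.5 dB SPL.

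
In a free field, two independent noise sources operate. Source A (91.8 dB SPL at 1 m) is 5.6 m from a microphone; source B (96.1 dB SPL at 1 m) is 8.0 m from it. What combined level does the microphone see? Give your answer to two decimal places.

80.49 dB SPL

At the listener: L_A = 91.8 − 20·log₁₀(5.6) = 76.836 dB; L_B = 96.1 − 20·log₁₀(8.0) = 78.038 dB.
Combined: 10·log₁₀(10^(76.836/10)+10^(78.038/10)) = 80.49 dB SPL.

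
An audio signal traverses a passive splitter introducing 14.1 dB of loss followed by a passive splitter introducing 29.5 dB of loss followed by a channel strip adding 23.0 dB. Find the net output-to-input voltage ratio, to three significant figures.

Net gain = (−14.1) + (−29.5) + 23.0 = -20.6 dB.
Voltage ratio = 10^(-20.6/20) = 0.0933.

0.0933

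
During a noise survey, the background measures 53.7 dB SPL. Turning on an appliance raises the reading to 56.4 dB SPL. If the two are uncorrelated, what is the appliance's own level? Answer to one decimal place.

53.1 dB SPL

Subtract intensities: L_src = 10·log₁₀(10^(L_total/10) − 10^(L_bg/10)).
L_src = 10·log₁₀(10^(56.4/10) − 10^(53.7/10)) = 10·log₁₀(202100) = 53.1 dB SPL.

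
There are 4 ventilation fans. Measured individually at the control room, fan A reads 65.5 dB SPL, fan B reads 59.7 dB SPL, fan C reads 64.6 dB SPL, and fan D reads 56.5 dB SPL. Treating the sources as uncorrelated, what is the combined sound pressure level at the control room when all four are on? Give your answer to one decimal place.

Incoherent sources sum as intensities:
L_total = 10·log₁₀(10^(65.5/10) + 10^(59.7/10) + 10^(64.6/10) + 10^(56.5/10)) = 10·log₁₀(7812000) = 68.9 dB SPL.

68.9 dB SPL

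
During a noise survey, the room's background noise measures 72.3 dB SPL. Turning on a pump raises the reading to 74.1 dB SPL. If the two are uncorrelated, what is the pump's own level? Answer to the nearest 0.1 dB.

69.4 dB SPL

Subtract intensities: L_src = 10·log₁₀(10^(L_total/10) − 10^(L_bg/10)).
L_src = 10·log₁₀(10^(74.1/10) − 10^(72.3/10)) = 10·log₁₀(8722000) = 69.4 dB SPL.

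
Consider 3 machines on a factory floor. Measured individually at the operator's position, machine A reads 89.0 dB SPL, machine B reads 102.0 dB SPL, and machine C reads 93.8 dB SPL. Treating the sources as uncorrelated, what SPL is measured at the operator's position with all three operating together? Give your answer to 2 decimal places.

102.80 dB SPL

Uncorrelated sources add in intensity (power), not in dB.
L_total = 10·log₁₀(10^(89.0/10) + 10^(102.0/10) + 10^(93.8/10)) = 10·log₁₀(19042000000) = 102.80 dB SPL.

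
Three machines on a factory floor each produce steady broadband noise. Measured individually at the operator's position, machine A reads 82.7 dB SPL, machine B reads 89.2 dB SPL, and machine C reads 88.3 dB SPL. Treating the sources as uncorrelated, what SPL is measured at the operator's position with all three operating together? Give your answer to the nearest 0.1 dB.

Uncorrelated sources add in intensity (power), not in dB.
L_total = 10·log₁₀(10^(82.7/10) + 10^(89.2/10) + 10^(88.3/10)) = 10·log₁₀(1694000000) = 92.3 dB SPL.

92.3 dB SPL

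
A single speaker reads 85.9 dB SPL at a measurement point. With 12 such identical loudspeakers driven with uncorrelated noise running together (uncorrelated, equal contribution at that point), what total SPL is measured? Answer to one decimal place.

96.7 dB SPL

12 equal incoherent sources raise the level by 10·log₁₀(12) = 10.79 dB.
L_total = 85.9 + 10.79 = 96.7 dB SPL.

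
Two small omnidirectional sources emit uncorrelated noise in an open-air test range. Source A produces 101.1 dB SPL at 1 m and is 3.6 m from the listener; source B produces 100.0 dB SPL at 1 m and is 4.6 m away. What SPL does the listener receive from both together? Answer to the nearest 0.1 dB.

At the listener: L_A = 101.1 − 20·log₁₀(3.6) = 89.97 dB; L_B = 100.0 − 20·log₁₀(4.6) = 86.74 dB.
Combined: 10·log₁₀(10^(89.97/10)+10^(86.74/10)) = 91.7 dB SPL.

91.7 dB SPL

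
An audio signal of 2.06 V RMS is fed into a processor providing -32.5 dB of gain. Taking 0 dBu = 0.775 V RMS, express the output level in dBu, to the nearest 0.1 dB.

Input level: 20·log₁₀(2.06/0.775) = 8.49 dBu.
Output: 8.49 − 32.5 = -24.0 dBu.

-24.0 dBu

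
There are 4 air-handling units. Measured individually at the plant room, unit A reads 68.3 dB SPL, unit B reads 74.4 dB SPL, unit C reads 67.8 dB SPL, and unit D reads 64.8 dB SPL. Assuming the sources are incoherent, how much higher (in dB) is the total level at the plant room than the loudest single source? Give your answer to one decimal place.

Incoherent sources sum as intensities:
L_total = 10·log₁₀(10^(68.3/10) + 10^(74.4/10) + 10^(67.8/10) + 10^(64.8/10)) = 76.37 dB SPL.
Excess over the loudest (74.4 dB): 76.37 − 74.4 = 2.0 dB.

2.0 dB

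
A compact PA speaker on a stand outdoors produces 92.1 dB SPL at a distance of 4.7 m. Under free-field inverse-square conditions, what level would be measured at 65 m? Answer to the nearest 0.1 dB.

For a point source in a free field, ΔL = −20·log₁₀(d₂/d₁).
ΔL = −20·log₁₀(65/4.7) = -22.82 dB, so L₂ = 92.1 + (-22.82) = 69.3 dB SPL.

69.3 dB SPL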